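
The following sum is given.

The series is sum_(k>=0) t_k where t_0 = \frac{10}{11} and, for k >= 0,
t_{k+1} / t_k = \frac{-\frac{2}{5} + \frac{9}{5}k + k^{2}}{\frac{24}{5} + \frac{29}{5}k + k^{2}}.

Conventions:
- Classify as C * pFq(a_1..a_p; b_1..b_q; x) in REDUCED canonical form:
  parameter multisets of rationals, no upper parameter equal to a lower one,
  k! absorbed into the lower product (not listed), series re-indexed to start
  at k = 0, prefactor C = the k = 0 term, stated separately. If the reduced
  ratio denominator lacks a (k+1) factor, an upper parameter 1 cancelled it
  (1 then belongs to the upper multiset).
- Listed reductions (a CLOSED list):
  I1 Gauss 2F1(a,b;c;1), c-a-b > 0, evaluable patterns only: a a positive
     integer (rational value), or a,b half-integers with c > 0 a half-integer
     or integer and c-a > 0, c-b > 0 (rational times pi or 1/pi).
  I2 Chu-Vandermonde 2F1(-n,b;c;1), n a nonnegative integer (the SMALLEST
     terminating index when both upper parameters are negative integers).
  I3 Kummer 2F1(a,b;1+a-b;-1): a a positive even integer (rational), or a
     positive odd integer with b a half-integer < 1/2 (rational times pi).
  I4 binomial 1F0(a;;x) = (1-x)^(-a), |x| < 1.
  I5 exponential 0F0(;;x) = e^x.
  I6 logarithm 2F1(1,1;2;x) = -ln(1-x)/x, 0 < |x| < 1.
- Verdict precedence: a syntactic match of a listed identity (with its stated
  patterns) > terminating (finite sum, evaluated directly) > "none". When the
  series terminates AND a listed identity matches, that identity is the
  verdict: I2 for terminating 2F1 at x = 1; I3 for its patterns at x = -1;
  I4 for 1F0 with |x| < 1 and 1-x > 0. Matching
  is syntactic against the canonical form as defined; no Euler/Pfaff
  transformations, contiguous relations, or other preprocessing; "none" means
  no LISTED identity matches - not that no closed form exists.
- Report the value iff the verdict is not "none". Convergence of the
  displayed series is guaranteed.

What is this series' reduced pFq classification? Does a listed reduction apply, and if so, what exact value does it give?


The series (x = 1) is 2F1: upper {-\frac{1}{5}, 2}, lower {\frac{24}{5}}, prefactor \frac{10}{11}. Verdict: Gauss (I1, integer-parameter pattern) matches (x = 1: the Gamma ratio telescopes since c-a-b = 3 > 0 and a = 2 in Z>0). Sum: \frac{133}{165}.

The tell: t_0 = \frac{10}{11} here, and factor the ratio over Q (prefactor 10/11): negated roots = parameters.
Term ratio: r(k) = 1 * (k-\frac{1}{5}) (k+2) / [(k+\frac{24}{5}) (k+1)] - poly over poly, x = 1 from leading terms; C = \frac{10}{11} at k = 0.


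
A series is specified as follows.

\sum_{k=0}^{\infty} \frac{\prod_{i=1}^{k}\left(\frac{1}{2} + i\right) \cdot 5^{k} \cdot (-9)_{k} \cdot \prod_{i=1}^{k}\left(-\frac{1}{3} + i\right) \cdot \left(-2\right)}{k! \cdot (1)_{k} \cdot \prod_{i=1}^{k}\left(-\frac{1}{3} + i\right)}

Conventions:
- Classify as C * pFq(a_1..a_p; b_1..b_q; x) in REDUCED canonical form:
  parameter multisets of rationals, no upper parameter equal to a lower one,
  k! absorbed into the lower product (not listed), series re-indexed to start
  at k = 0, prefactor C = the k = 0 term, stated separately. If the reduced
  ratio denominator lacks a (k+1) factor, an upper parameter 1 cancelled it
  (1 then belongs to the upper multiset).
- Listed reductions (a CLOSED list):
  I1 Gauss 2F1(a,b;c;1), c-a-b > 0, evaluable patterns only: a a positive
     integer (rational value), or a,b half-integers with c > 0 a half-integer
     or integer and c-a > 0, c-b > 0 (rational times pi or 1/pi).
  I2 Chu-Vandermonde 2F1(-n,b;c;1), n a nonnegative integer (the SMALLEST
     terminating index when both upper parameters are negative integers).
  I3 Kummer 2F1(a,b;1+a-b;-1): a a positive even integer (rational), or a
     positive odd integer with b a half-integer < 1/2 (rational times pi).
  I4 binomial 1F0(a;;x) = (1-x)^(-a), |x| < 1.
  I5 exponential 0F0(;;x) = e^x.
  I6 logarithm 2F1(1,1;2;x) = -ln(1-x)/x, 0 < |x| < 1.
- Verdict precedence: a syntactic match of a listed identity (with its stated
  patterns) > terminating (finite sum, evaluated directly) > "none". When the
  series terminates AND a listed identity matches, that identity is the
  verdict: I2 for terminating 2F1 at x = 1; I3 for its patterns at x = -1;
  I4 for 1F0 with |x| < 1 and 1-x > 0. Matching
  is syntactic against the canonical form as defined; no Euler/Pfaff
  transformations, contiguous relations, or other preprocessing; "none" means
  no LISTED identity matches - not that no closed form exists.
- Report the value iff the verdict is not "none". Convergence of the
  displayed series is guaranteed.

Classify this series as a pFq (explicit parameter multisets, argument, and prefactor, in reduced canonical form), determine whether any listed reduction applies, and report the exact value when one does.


Canonical form: C = -2 times 2F1 with upper {-9, \frac{3}{2}}, lower {1}, x = 5. Verdict: terminating. With -9 upstairs the series is a 10-term polynomial sum; evaluated term by term. Hence: \frac{67331505519}{32768}.

The tell: with t_0 = -2, the lower running product (C = -2, x = 5) is a rising factorial.
Step ratio: r(k) = 5 * (k-9) (k+\frac{3}{2}) / [(k+1) (k+1)] - rational; roots negated = parameters, x = 5, C = -2.


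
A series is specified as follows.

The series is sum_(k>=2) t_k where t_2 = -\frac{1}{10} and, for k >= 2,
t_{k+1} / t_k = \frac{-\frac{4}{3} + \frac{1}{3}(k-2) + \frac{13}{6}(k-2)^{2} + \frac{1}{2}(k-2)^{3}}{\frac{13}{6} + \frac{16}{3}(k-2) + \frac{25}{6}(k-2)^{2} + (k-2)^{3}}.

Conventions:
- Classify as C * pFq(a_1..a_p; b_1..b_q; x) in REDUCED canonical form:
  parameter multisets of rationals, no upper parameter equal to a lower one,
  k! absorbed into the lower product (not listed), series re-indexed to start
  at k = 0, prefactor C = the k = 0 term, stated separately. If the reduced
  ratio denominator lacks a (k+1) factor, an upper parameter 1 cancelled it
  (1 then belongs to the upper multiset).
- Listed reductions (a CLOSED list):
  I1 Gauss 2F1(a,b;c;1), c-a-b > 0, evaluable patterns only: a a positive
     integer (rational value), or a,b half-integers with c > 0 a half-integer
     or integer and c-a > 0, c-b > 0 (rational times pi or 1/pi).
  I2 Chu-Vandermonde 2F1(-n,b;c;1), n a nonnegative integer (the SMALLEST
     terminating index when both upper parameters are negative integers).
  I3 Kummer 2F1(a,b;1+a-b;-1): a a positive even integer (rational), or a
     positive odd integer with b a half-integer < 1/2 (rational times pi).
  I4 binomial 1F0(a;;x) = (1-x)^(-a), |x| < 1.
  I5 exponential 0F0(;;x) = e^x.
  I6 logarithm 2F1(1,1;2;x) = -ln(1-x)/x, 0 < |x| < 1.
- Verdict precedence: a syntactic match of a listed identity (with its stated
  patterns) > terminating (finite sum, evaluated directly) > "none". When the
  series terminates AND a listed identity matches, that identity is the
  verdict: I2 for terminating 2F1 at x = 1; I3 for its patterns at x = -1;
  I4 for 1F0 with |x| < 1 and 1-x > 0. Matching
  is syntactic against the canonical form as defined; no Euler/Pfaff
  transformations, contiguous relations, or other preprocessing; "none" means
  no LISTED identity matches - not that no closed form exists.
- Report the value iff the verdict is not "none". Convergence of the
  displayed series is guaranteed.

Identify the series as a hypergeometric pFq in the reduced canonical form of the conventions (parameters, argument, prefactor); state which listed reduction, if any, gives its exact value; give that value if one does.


With C = -\frac{1}{10}: the canonical form is 2F1(-\frac{2}{3}, 4; \frac{13}{6}; \frac{1}{2}). Verdict: none. Every listed pattern misses the 2F1 form at \frac{1}{2}, upper {-\frac{2}{3}, 4}.

First insight: with t_0 = -\frac{1}{10}, the parameter 1 appears in both the upper and lower lists and cancels.
Step ratio: r(k) = \frac{1}{2} * (k-\frac{2}{3}) (k+4) / [(k+\frac{13}{6}) (k+1)] ; factor over Q: parameters, x = \frac{1}{2}, and C = -\frac{1}{10}.


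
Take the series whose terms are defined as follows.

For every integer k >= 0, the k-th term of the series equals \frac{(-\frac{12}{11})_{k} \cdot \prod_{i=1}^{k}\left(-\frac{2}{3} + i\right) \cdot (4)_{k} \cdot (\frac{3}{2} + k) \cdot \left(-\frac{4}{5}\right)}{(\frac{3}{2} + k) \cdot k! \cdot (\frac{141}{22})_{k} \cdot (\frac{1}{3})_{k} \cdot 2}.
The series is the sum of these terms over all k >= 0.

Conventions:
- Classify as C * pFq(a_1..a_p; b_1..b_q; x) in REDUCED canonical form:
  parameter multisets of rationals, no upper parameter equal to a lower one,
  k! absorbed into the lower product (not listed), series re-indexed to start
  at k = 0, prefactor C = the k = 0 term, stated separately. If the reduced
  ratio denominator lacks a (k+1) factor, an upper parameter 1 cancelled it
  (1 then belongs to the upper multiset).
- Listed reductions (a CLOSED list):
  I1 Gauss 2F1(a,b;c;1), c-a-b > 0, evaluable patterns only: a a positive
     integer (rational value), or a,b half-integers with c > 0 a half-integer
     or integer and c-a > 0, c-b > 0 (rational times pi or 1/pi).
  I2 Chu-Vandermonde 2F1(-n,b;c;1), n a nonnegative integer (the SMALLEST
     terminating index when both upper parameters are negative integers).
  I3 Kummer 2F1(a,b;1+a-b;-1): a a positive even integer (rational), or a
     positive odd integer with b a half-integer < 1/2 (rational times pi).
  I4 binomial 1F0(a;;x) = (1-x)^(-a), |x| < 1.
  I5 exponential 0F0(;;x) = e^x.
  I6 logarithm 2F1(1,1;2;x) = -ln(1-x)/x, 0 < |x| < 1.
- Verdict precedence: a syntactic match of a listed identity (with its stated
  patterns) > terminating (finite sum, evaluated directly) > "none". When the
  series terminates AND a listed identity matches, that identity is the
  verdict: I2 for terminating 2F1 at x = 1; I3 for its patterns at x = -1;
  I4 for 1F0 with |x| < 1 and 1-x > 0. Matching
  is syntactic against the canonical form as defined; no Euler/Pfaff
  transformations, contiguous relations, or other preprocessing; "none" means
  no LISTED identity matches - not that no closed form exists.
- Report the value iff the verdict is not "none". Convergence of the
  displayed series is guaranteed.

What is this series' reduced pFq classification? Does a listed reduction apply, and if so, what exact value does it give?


With C = -\frac{2}{5}: the canonical form is 2F1(-\frac{12}{11}, 4; \frac{141}{22}; 1). Verdict: the Gauss summation I1 applies (x = 1: the Gamma ratio telescopes since c-a-b = 7/2 > 0 and a = 4 in Z>0). Its exact value is -\frac{873970}{6280989}.

Key step: x = 1 and the running product (prefactor -2/5) telescopes to a rising factorial.
Step ratio: r(k) = 1 * (k-\frac{12}{11}) (k+4) / [(k+\frac{141}{22}) (k+1)] - rational; roots negated = parameters, x = 1, C = -\frac{2}{5}.


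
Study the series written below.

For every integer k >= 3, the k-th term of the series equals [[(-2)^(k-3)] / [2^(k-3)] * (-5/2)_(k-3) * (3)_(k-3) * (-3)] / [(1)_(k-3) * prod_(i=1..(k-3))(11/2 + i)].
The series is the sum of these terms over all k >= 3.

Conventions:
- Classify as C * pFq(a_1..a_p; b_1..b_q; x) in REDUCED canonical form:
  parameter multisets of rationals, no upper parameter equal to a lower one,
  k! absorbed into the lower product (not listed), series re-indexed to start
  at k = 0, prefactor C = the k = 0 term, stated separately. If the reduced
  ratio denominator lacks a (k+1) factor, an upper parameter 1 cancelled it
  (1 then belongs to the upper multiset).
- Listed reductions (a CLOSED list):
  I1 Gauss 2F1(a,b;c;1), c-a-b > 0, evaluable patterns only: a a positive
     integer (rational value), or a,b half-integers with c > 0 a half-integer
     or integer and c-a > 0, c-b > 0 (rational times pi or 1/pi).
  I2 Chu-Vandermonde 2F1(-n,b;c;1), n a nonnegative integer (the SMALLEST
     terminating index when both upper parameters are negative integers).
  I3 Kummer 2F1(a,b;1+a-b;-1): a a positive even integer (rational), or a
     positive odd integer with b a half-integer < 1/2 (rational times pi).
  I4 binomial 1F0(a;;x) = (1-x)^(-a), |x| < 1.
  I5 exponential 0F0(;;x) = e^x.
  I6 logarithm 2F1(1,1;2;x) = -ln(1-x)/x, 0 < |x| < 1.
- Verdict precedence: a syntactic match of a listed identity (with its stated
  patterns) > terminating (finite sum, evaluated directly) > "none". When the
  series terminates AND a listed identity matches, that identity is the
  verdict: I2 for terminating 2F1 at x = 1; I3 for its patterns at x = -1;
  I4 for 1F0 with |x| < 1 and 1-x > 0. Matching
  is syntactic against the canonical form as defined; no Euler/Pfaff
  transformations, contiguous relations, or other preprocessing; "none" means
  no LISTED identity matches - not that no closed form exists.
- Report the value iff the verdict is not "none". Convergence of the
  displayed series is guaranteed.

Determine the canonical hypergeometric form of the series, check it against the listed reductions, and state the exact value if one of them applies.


x = -1 here; the reduced form reads 2F1, upper {-5/2, 3}, lower {13/2}, C = -3. Verdict (x = -1): Kummer (I3) applies (x = -1; c = 13/2 equals 1+a-b for upper {-5/2, 3}: listed pattern). Hence: (-10395/4096) * pi.

First insight: from the first term -3: the two k-th powers (C = -3, x = -1) combine into one argument.
Adjacent-term ratio: r(k) = (-1) * (k-5/2) (k+3) / [(k+13/2) (k+1)] - rational; roots negated = parameters, x = (-1), C = -3.


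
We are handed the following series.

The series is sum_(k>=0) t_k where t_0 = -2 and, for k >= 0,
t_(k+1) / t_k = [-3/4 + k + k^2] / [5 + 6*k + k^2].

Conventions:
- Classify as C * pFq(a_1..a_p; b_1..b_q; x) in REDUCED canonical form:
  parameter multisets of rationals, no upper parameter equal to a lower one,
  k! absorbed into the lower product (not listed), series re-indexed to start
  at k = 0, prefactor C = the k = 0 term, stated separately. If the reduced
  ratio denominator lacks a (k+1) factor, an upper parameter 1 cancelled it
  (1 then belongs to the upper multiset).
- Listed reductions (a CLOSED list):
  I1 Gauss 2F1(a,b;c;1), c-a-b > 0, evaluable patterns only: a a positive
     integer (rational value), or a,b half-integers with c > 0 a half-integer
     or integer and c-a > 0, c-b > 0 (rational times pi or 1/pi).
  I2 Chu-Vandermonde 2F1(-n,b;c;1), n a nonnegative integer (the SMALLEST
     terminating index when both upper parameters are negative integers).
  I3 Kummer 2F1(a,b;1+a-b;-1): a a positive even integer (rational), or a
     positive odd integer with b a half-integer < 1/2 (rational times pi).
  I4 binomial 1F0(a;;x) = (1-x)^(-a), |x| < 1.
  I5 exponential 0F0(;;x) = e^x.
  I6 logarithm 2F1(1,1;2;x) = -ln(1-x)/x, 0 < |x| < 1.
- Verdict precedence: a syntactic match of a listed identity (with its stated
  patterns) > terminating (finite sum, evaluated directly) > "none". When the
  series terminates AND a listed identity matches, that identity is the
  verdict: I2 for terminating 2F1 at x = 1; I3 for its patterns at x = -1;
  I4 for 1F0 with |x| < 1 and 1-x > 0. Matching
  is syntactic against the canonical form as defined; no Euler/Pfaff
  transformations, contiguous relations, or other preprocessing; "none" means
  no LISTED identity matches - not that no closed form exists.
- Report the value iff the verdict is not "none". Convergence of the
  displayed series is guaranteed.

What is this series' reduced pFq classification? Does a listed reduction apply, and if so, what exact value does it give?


The series (x = 1) is 2F1: upper {-1/2, 3/2}, lower {5}, prefactor -2. Verdict at x = 1: Gauss's theorem I1 (half-integer case) matches (x = 1; upper {-1/2, 3/2} half-integers, c = 5 in the evaluable pattern). Value: (-8192/1575) / pi.

First insight: t_0 being -2, roots of the ratio polynomials (prefactor -2) are the negated parameters.
Consecutive-term ratio: r(k) = 1 * (k-1/2) (k+3/2) / [(k+5) (k+1)] ; factor over Q: parameters, x = 1, and C = -2.


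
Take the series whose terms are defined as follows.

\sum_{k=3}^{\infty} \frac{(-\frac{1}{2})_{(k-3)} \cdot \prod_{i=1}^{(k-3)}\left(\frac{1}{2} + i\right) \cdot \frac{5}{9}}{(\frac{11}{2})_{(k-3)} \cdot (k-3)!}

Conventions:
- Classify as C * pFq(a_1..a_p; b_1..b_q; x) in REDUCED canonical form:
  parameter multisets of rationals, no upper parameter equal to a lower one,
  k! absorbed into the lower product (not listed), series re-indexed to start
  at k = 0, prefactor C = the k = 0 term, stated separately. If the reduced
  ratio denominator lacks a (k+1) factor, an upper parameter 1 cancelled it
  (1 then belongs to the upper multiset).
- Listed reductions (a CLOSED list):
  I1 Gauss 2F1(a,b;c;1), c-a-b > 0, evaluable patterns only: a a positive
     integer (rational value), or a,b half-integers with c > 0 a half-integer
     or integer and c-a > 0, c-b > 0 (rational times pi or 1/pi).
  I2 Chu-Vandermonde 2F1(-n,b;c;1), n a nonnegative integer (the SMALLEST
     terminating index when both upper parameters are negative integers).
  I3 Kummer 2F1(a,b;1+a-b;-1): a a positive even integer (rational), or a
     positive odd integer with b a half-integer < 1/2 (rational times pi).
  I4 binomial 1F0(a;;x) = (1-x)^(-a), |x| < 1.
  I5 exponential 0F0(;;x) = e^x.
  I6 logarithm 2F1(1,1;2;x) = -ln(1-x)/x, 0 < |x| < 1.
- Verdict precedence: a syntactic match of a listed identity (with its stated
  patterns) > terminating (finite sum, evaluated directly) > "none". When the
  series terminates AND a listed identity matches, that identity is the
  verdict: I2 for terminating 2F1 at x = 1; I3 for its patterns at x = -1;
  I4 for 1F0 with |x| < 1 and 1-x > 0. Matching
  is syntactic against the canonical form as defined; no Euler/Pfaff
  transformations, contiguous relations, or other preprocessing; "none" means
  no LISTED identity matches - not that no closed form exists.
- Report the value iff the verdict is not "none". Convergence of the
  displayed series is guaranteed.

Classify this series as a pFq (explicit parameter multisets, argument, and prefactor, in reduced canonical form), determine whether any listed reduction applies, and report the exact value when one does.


Classification (C = \frac{5}{9}): 2F1 with upper {-\frac{1}{2}, \frac{3}{2}}, lower {\frac{11}{2}}, argument x = 1. Verdict: the half-integer Gauss pattern (I1) fires (x = 1; upper {-\frac{1}{2}, \frac{3}{2}} half-integers, c = \frac{11}{2} in the evaluable pattern). Sum: \frac{1225}{8192} \cdot \pi.

First insight: t_0 = \frac{5}{9} here, and the running product (C = 5/9, x = 1) telescopes to a rising factorial.
Ratio: r(k) = 1 * (k-\frac{1}{2}) (k+\frac{3}{2}) / [(k+\frac{11}{2}) (k+1)] - rational in k, leading ratio 1; with t_0 = \frac{5}{9}, classification follows.


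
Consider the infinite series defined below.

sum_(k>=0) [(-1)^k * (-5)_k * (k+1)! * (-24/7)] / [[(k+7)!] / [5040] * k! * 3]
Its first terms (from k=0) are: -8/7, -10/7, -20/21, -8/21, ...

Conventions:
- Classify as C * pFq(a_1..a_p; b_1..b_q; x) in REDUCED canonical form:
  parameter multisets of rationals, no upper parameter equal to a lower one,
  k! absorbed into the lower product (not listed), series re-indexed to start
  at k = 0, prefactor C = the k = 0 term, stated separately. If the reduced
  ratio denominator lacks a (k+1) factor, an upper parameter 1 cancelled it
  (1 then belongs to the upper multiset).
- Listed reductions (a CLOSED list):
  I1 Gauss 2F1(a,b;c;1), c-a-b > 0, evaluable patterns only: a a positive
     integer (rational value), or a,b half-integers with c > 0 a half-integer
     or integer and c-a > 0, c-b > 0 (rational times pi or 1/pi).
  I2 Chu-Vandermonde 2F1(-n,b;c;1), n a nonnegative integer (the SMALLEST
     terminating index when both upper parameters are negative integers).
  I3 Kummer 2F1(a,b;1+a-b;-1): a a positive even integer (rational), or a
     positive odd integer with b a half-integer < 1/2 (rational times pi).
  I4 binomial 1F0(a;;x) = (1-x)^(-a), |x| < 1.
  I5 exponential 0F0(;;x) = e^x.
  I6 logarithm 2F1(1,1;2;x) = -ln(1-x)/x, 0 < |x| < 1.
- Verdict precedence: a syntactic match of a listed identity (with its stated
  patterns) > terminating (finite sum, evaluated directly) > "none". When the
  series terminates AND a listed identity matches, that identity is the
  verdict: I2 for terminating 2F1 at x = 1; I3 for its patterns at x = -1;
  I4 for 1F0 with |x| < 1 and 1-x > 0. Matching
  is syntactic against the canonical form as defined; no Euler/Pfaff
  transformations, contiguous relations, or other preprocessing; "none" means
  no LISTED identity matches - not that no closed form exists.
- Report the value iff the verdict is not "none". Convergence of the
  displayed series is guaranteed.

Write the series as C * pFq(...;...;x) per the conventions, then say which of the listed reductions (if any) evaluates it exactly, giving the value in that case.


The tell: x = (-1) and the constant factors (C = -8/7, x = -1) combine into one prefactor.
Consecutive-term ratio: r(k) = (-1) * (k-5) (k+2) / [(k+8) (k+1)] - poly over poly, x = (-1) from leading terms; C = -8/7 at k = 0.

At argument -1: a 2F1 with upper {-5, 2}, lower {8}, scaled by C = -8/7. Verdict (x = -1): Kummer (I3) applies (x = -1; c = 8 equals 1+a-b for upper {-5, 2}: listed pattern). Sum: -4.


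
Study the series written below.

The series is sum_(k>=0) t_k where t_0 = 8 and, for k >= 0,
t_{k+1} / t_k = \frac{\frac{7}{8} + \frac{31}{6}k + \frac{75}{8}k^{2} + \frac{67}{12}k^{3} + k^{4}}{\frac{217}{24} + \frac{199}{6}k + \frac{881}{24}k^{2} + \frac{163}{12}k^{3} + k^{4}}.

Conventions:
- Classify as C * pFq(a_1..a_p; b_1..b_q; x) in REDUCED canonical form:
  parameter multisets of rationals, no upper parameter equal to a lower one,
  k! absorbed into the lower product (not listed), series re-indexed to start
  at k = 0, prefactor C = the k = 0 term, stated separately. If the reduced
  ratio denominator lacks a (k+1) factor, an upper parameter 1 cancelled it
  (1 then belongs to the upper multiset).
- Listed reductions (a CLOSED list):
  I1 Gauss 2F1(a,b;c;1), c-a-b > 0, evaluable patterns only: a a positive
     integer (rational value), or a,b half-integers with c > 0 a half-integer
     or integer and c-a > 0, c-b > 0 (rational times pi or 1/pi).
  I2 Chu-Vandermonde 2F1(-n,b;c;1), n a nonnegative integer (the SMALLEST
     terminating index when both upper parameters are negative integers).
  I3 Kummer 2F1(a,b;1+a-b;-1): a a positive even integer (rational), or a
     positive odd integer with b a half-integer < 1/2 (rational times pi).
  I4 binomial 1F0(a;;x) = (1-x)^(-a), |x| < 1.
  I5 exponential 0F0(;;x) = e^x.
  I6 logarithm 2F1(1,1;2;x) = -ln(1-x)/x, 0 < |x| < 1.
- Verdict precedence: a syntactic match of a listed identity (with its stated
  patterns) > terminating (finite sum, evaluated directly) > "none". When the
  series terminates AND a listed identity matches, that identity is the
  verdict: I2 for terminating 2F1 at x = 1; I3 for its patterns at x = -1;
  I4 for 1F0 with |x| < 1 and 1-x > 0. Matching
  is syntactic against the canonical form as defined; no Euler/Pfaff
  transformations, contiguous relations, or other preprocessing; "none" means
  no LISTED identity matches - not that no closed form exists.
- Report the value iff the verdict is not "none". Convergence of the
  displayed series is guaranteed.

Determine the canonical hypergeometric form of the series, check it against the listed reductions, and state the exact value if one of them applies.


Reduced: x = 1, 2F1, upper = {\frac{1}{3}, 3}, lower = {\frac{31}{3}}, C = 8. Verdict at x = 1: Gauss (I1, integer-parameter pattern) matches (x = 1: the Gamma ratio telescopes since c-a-b = 7 > 0 and a = 3 in Z>0). Its exact value is \frac{2200}{243}.

Key observation: x = 1 and the parameter 7/4 appears in both the upper and lower lists and cancels (alongside the other common factor).
Ratio: r(k) = 1 * (k+\frac{1}{3}) (k+3) / [(k+\frac{31}{3}) (k+1)] - poly over poly, x = 1 from leading terms; C = 8 at k = 0.


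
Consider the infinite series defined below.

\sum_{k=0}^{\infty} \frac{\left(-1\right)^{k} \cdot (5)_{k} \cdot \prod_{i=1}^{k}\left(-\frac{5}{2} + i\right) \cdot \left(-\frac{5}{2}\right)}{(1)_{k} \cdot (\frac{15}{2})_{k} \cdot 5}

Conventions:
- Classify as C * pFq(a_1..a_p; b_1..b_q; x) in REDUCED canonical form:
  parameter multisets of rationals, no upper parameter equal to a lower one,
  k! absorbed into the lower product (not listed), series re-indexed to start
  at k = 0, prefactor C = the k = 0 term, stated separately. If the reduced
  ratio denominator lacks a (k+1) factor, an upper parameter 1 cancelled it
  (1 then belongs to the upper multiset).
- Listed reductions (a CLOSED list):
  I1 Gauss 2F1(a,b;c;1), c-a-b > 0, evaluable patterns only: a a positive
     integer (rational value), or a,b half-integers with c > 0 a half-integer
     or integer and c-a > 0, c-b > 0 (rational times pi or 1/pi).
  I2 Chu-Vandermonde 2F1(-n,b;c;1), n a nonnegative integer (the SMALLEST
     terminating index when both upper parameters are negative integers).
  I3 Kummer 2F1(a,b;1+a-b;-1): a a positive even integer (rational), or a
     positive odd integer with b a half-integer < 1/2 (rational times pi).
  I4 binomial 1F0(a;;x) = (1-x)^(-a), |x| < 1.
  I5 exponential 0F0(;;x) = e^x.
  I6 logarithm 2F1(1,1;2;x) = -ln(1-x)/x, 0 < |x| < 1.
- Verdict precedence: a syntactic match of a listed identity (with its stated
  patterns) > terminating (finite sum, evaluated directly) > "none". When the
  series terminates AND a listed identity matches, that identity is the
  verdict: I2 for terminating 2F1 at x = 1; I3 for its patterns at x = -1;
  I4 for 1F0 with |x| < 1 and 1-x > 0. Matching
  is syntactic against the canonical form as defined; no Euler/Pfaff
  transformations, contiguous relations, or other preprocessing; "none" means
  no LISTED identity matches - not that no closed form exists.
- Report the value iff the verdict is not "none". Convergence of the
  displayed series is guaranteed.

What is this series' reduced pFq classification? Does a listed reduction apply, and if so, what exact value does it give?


With C = -\frac{1}{2}: the canonical form is 2F1(-\frac{3}{2}, 5; \frac{15}{2}; -1). Verdict: this is Kummer (I3) (x = -1; c = \frac{15}{2} equals 1+a-b for upper {-\frac{3}{2}, 5}: listed pattern). Hence: \left(-\frac{45045}{131072}\right) \cdot \pi.

Structural cue: with t_0 = -\frac{1}{2}, (1)_k (C = -1/2) is k! itself.
Adjacent-term ratio: r(k) = -1 * (k-\frac{3}{2}) (k+5) / [(k+\frac{15}{2}) (k+1)] - rational in k. x = -1; t_0 = -\frac{1}{2}; negate the roots.


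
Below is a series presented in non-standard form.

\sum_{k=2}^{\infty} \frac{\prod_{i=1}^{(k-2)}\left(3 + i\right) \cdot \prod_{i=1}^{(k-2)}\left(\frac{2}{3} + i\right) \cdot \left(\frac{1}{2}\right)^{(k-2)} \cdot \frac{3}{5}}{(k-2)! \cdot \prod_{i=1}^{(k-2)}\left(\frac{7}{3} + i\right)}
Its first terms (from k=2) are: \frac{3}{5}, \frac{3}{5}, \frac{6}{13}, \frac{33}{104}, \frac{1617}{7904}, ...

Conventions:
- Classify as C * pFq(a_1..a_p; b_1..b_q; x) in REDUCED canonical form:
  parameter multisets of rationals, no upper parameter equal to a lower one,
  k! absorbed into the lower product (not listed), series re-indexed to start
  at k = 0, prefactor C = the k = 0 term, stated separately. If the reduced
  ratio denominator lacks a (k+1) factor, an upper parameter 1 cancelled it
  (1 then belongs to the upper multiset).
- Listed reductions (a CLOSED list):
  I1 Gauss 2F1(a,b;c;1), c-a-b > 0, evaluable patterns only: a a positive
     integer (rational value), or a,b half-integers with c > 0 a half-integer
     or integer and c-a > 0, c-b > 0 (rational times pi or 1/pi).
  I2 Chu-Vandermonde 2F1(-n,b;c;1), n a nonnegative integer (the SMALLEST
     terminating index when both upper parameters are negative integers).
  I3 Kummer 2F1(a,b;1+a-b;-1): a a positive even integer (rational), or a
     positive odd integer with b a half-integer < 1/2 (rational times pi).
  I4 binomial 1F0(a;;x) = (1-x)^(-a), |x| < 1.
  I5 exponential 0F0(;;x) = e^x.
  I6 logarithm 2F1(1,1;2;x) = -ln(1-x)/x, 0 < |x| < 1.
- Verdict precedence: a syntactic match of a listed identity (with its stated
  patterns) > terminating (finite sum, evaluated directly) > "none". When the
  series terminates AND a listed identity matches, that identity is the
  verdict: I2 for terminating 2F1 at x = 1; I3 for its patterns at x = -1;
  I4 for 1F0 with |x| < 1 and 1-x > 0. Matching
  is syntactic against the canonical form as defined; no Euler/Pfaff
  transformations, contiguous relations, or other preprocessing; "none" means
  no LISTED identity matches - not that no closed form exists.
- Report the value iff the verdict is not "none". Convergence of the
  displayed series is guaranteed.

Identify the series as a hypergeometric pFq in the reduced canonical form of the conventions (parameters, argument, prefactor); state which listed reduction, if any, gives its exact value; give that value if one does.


Key observation: t_0 being \frac{3}{5}, the running product (C = 3/5) telescopes to a rising factorial.
Consecutive-term ratio: r(k) = \frac{1}{2} * (k+\frac{5}{3}) (k+4) / [(k+\frac{10}{3}) (k+1)] - rational; roots negated = parameters, x = \frac{1}{2}, C = \frac{3}{5}.

x = \frac{1}{2} here; the reduced form reads 2F1, upper {\frac{5}{3}, 4}, lower {\frac{10}{3}}, C = \frac{3}{5}. Verdict: none. A 2F1 with upper {\frac{5}{3}, 4} fits none of I1-I6 at x = \frac{1}{2}; the sum runs forever.


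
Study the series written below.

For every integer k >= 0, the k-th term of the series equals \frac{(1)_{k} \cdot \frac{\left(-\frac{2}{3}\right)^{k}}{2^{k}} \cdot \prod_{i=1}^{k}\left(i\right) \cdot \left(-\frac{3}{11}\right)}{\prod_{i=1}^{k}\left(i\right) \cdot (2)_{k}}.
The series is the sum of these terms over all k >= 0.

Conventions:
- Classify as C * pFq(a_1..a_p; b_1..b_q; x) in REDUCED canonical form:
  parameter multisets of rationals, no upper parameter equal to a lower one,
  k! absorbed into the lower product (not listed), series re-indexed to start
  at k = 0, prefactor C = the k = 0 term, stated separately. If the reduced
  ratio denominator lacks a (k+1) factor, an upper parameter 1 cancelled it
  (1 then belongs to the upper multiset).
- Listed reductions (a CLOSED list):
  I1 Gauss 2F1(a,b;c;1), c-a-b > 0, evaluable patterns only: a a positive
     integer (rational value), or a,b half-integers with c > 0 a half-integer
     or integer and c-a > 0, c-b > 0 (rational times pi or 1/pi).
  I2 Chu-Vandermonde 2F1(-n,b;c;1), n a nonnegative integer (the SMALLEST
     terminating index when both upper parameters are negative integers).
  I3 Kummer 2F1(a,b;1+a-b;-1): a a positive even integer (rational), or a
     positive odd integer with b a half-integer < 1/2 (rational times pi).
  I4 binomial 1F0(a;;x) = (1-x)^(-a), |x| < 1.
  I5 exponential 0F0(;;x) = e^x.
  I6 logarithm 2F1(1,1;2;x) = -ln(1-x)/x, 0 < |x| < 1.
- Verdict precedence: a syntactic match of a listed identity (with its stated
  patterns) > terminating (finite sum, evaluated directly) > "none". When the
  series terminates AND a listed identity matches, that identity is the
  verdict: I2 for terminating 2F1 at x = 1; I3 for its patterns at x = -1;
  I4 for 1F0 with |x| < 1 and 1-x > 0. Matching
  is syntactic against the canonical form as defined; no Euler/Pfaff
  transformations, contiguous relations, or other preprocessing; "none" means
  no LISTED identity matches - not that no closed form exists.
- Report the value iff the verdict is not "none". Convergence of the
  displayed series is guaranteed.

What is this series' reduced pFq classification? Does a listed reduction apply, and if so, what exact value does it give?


x = -\frac{1}{3} here; the reduced form reads 2F1, upper {1, 1}, lower {2}, C = -\frac{3}{11}. Verdict: this is logarithm (I6) (the logarithm: parameters (1,1;2), x = -\frac{1}{3}). Its exact value is \left(-\frac{9}{11}\right) \cdot \ln\left(\frac{4}{3}\right).

Structural cue: t_0 = -\frac{3}{11} here, and the running product (prefactor -3/11) telescopes to a rising factorial.
Adjacent-term ratio: r(k) = -\frac{1}{3} * (k+1) (k+1) / [(k+2) (k+1)] ; factor over Q: parameters, x = -\frac{1}{3}, and C = -\frac{3}{11}.


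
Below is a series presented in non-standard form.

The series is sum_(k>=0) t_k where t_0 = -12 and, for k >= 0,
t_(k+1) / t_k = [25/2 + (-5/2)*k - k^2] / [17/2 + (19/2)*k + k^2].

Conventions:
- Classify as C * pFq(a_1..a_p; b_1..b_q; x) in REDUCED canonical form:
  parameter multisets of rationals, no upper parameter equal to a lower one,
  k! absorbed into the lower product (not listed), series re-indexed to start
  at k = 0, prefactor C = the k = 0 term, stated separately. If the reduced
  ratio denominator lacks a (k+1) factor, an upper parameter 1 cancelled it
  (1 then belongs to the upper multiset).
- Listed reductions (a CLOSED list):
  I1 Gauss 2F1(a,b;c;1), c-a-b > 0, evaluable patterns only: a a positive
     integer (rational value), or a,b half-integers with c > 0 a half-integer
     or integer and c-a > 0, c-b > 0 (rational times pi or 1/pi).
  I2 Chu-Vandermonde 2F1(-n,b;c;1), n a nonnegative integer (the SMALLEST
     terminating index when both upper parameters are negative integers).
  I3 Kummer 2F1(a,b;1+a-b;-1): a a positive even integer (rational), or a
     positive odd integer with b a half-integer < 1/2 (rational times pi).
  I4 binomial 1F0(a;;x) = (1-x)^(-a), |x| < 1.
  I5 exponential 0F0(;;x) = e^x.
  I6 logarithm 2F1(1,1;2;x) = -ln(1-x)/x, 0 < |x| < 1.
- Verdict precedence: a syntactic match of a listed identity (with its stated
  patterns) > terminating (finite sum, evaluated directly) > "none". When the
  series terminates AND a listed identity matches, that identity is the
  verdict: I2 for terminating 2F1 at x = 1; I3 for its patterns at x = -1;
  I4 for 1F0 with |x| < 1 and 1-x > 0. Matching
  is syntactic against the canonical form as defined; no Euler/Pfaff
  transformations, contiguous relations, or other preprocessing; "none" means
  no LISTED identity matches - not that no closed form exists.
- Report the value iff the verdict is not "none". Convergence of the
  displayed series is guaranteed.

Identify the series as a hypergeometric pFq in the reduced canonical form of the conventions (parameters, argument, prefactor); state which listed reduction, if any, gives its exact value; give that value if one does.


Classification (C = -12): 2F1 with upper {-5/2, 5}, lower {17/2}, argument x = -1. Verdict: the Kummer evaluation I3 matches (x = -1; c = 17/2 equals 1+a-b for upper {-5/2, 5}: listed pattern). Hence: (-405405/32768) * pi.

The tell: x = (-1) and the expanded ratio factors over Q; C = -12, x = -1, roots give parameters.
Term ratio: r(k) = (-1) * (k-5/2) (k+5) / [(k+17/2) (k+1)] - rational; roots negated = parameters, x = (-1), C = -12.


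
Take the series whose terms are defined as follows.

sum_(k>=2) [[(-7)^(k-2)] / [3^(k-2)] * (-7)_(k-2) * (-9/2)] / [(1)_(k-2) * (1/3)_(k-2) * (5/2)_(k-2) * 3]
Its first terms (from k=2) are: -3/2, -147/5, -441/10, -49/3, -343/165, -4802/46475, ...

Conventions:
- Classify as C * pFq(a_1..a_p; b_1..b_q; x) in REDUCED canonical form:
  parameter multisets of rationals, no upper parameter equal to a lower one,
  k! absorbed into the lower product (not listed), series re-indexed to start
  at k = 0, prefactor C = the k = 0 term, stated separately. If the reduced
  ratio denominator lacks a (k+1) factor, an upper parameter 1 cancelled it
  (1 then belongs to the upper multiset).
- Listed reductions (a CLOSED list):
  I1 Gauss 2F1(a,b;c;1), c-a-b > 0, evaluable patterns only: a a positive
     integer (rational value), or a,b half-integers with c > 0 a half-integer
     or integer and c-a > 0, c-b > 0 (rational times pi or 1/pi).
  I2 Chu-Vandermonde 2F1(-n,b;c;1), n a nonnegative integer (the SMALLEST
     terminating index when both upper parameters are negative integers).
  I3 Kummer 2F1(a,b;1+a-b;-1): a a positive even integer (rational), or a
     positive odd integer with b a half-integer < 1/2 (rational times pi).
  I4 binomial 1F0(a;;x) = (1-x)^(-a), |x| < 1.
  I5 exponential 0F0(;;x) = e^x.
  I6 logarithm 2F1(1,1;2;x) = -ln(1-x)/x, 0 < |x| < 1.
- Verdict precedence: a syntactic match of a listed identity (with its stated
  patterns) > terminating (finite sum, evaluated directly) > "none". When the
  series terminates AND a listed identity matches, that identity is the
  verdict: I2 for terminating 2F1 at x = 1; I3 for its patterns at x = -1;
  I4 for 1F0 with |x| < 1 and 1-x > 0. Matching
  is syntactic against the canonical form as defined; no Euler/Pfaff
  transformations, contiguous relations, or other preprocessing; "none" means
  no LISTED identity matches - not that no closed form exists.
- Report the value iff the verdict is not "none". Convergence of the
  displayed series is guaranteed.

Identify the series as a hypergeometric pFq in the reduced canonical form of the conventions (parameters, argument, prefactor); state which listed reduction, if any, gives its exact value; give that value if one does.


Canonical form: C = -3/2 times 1F2 with upper {-7}, lower {1/3, 5/2}, x = -7/3. Verdict: terminating (-7 upstairs). 8 nonzero terms in all; added directly. Its exact value is -50537895971/540411300.

Key step: from the first term -3/2: the two geometric factors (C = -3/2) combine into one argument.
Consecutive-term ratio: r(k) = (-7/3) * (k-7) / [(k+1/3) (k+5/2) (k+1)] - poly over poly, x = (-7/3) from leading terms; C = -3/2 at k = 0.


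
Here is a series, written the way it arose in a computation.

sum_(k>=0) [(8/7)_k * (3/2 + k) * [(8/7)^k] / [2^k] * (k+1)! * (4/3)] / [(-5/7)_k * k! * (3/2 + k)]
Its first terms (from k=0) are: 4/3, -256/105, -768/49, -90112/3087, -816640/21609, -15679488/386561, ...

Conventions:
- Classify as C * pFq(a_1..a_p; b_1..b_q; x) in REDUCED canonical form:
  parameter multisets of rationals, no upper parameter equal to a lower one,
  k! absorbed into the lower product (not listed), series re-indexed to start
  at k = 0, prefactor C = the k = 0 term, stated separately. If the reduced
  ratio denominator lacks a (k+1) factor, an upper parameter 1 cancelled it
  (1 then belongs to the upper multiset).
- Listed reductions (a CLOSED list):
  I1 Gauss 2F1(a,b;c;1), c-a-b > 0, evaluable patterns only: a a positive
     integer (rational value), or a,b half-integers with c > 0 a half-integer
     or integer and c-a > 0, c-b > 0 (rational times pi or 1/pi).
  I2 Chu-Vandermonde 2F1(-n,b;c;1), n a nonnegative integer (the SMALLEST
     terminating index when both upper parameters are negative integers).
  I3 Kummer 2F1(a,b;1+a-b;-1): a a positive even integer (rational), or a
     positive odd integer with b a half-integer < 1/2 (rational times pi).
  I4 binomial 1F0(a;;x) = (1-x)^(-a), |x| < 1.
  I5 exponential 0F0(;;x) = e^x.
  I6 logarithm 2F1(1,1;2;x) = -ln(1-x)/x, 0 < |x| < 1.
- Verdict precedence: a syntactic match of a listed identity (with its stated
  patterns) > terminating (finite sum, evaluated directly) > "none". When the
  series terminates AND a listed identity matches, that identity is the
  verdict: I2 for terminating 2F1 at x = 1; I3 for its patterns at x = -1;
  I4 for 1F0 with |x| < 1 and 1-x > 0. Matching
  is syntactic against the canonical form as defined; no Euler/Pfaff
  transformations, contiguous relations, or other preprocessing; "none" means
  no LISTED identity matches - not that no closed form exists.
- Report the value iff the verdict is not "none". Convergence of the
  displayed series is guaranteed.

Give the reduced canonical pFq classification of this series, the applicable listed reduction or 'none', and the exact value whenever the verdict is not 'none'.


Classification (C = 4/3): 2F1 with upper {8/7, 2}, lower {-5/7}, argument x = 4/7. Verdict: none. A 2F1 with upper {8/7, 2} fits none of I1-I6 at x = 4/7; the sum runs forever.

Key observation: t_0 being 4/3, the factor k + 3/2 cancels (top and bottom), leaving C = 4/3.
Term ratio: r(k) = (4/7) * (k+8/7) (k+2) / [(k-5/7) (k+1)] ; factor over Q: parameters, x = (4/7), and C = 4/3.


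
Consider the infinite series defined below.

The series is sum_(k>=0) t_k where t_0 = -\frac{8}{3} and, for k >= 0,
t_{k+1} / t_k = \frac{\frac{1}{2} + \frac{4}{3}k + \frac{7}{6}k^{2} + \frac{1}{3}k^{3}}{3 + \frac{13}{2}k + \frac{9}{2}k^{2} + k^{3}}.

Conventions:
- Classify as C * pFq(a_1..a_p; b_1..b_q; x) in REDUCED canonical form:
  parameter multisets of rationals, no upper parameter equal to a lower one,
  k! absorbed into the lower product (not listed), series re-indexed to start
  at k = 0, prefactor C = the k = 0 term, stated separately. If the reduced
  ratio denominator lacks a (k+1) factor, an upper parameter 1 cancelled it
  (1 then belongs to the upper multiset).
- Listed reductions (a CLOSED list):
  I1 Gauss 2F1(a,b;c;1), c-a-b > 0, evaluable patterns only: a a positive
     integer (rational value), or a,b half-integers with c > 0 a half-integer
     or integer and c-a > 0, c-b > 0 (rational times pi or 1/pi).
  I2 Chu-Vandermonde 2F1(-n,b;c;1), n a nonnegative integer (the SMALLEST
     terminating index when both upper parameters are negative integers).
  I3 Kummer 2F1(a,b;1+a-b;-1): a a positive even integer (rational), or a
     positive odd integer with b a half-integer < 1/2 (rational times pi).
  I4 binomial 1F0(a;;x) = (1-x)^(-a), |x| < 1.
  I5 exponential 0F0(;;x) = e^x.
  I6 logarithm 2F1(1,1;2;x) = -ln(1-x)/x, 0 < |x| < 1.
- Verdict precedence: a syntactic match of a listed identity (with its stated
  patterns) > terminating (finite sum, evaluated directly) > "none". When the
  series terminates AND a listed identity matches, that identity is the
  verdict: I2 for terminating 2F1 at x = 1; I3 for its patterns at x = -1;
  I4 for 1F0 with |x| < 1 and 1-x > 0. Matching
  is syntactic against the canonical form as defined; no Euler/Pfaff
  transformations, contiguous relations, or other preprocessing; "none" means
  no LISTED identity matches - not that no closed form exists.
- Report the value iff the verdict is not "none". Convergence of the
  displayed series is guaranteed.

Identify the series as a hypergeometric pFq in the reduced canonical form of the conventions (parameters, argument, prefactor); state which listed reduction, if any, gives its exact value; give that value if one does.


At argument \frac{1}{3}: a 2F1 with upper {1, 1}, lower {2}, scaled by C = -\frac{8}{3}. Verdict: logarithm (I6) fires (the logarithm: parameters (1,1;2), x = \frac{1}{3}). Sum: 8 \cdot \ln\left(\frac{2}{3}\right).

The tell: x = \frac{1}{3} and the ratio is unreduced: k + 3/2 divides both sides (C = -8/3, x = 1/3).
Term ratio: r(k) = \frac{1}{3} * (k+1) (k+1) / [(k+2) (k+1)] - rational; roots negated = parameters, x = \frac{1}{3}, C = -\frac{8}{3}.
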